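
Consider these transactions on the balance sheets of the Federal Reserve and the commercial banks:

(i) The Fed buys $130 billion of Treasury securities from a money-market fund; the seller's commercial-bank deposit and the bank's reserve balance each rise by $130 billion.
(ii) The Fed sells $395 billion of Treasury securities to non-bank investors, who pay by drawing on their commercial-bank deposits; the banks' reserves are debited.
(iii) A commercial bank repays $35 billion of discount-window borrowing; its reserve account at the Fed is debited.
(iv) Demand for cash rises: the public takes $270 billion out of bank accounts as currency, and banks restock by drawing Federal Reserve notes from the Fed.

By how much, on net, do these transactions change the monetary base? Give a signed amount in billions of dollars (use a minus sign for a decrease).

-$300 billion

Asset purchase (from non-banks) $130 billion: Fed balance sheet expands → +$130B.
Asset sale (to non-banks) $395 billion: Fed balance sheet contracts → −$395B.
Discount-window repayment $35 billion: Fed balance sheet contracts → −$35B.
Currency withdrawal $270 billion: just a shift between currency and reserves — both are base money → 0.
Net: 130 − 395 − 35 + 0 = -$300 billion.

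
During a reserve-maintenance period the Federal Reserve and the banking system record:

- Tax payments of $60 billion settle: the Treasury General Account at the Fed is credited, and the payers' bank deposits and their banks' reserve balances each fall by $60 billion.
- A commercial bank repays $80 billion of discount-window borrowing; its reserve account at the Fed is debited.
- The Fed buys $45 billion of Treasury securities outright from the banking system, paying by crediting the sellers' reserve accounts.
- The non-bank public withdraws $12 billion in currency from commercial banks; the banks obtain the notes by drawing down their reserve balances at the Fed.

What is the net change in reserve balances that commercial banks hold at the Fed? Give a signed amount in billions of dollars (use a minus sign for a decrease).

Government account inflow $60 billion: funds move from bank reserves into the government account → −$60B.
Discount-window repayment $80 billion: repayment is debited from reserves → −$80B.
OMO purchase (from banks) $45 billion: the Fed pays by crediting reserve accounts → +$45B.
Currency withdrawal $12 billion: banks swap reserves for currency → −$12B.
Net: −60 − 80 + 45 − 12 = -$107 billion.

-$107 billion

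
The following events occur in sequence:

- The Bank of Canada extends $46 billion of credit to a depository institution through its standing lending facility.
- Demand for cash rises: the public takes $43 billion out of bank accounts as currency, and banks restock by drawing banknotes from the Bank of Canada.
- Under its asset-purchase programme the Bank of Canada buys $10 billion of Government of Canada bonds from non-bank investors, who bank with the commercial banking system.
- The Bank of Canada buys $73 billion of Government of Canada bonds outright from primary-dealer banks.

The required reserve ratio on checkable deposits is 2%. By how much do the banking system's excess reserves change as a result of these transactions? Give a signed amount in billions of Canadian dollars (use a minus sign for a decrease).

Discount-window loan $46 billion: reserves +$46B, deposits 0.
Currency withdrawal $43 billion: reserves −$43B, deposits −$43B.
Asset purchase (from non-banks) $10 billion: reserves +$10B, deposits +$10B.
OMO purchase (from banks) $73 billion: reserves +$73B, deposits 0.
Totals: Δreserves = +$86B, Δdeposits = −$33B.
Δrequired reserves = 2% × −$33B = −$0.66B.
Δexcess reserves = Δreserves − Δrequired = +$86B − (−$0.66B) = +$86.66 billion.

+$86.66 billion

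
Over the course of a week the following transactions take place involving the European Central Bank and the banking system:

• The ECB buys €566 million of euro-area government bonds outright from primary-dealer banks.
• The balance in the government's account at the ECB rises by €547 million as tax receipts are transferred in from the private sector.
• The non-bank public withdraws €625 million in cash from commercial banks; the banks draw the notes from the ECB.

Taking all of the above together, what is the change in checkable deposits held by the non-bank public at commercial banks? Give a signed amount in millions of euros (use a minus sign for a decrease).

-€1172 million

ECB balance sheet:
  Assets:      Securities +€566M
  Liabilities: Bank reserves −€606M, Currency in circulation +€625M, Government deposits +€547M
Commercial banking system:
  Assets:      Reserves at CB −€606M, Securities −€566M
  Liabilities: Checkable deposits −€1172M
So the change in checkable deposits held by the non-bank public at commercial banks is -€1172 million.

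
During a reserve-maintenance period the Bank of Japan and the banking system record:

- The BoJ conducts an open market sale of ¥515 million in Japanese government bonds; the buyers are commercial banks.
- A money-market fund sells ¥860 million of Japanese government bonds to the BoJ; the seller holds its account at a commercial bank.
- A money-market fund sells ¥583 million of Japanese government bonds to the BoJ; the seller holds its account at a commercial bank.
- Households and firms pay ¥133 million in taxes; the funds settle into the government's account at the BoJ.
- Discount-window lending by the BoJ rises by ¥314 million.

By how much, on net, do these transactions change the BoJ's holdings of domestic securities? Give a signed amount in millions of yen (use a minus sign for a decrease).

+¥928 million

OMO sale (to banks) ¥515 million: securities removed from the BoJ's portfolio → −¥515M.
Asset purchase (from non-banks) ¥860 million: securities added to the BoJ's portfolio → +¥860M.
Asset purchase (from non-banks) ¥583 million: securities added to the BoJ's portfolio → +¥583M.
Government account inflow ¥133 million: the BoJ's securities portfolio is untouched → 0.
Discount-window loan ¥314 million: the BoJ's securities portfolio is untouched → 0.
Net: −515 + 860 + 583 + 0 + 0 = +¥928 million.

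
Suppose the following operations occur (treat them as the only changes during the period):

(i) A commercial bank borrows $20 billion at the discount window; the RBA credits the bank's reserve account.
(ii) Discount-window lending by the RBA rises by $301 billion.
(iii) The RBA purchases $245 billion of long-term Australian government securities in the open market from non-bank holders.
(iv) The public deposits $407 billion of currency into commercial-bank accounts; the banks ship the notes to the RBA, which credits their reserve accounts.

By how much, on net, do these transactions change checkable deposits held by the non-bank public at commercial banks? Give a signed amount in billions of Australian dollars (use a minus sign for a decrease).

+$652 billion

Discount-window loan $20 billion: the counterparty is a bank, so public deposits are unchanged → 0.
Discount-window loan $301 billion: the counterparty is a bank, so public deposits are unchanged → 0.
Asset purchase (from non-banks) $245 billion: non-bank counterparties' bank balances rise → +$245B.
Currency deposit $407 billion: non-bank counterparties' bank balances rise → +$407B.
Net: 0 + 0 + 245 + 407 = +$652 billion.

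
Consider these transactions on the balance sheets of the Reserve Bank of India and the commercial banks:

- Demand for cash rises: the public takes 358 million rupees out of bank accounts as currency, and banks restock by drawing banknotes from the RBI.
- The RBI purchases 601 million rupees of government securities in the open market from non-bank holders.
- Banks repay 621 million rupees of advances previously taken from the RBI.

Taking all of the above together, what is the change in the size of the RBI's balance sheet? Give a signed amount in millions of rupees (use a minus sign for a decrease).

-20 million

RBI balance sheet:
  Assets:      Securities +601M, Loans to banks −621M
  Liabilities: Bank reserves −378M, Currency in circulation +358M
Change in total RBI assets = -20 million.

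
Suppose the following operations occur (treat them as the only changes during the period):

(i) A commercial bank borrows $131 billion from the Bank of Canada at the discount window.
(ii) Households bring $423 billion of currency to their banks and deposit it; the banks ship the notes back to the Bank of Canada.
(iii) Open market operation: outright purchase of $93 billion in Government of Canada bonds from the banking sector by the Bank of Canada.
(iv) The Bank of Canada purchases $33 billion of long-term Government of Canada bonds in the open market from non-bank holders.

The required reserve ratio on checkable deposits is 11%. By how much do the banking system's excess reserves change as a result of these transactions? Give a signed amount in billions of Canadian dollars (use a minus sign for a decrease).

+$629.84 billion

Discount-window loan $131 billion: reserves +$131B, deposits 0.
Currency deposit $423 billion: reserves +$423B, deposits +$423B.
OMO purchase (from banks) $93 billion: reserves +$93B, deposits 0.
Asset purchase (from non-banks) $33 billion: reserves +$33B, deposits +$33B.
Totals: Δreserves = +$680B, Δdeposits = +$456B.
Δrequired reserves = 11% × +$456B = +$50.16B.
Δexcess reserves = Δreserves − Δrequired = +$680B − (+$50.16B) = +$629.84 billion.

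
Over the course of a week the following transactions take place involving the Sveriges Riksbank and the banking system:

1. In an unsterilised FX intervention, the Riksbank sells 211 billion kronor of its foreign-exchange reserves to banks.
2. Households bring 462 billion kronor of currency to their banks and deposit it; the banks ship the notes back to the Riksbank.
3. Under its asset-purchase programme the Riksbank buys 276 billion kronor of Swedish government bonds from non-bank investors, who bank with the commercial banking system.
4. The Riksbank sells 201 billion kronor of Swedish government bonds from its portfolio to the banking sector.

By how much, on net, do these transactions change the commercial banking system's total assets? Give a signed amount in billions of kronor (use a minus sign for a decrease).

+738 billion

Riksbank balance sheet:
  Assets:      Securities +75B, Foreign assets −211B
  Liabilities: Bank reserves +326B, Currency in circulation −462B
Commercial banking system:
  Assets:      Reserves at CB +326B, Securities +201B, Foreign assets +211B
  Liabilities: Checkable deposits +738B
Change in total bank assets = +738 billion.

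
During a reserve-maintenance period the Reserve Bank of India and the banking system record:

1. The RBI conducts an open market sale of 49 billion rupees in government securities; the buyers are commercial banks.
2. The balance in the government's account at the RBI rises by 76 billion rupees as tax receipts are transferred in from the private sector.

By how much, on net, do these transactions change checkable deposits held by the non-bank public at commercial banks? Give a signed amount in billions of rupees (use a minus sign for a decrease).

OMO sale (to banks) 49 billion rupees: the counterparty is a bank, so public deposits are unchanged → 0.
Government account inflow 76 billion rupees: non-bank counterparties' bank balances fall → −76B.
Net: 0 − 76 = -76 billion.

-76 billion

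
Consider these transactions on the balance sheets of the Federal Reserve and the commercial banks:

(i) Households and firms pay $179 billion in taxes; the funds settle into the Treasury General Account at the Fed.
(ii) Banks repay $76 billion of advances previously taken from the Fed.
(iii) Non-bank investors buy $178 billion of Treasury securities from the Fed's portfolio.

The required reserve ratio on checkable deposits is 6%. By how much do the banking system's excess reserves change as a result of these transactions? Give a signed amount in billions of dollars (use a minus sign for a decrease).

-$411.58 billion

Government account inflow $179 billion: reserves −$179B, deposits −$179B.
Discount-window repayment $76 billion: reserves −$76B, deposits 0.
Asset sale (to non-banks) $178 billion: reserves −$178B, deposits −$178B.
Totals: Δreserves = −$433B, Δdeposits = −$357B.
Δrequired reserves = 6% × −$357B = −$21.42B.
Δexcess reserves = Δreserves − Δrequired = −$433B − (−$21.42B) = -$411.58 billion.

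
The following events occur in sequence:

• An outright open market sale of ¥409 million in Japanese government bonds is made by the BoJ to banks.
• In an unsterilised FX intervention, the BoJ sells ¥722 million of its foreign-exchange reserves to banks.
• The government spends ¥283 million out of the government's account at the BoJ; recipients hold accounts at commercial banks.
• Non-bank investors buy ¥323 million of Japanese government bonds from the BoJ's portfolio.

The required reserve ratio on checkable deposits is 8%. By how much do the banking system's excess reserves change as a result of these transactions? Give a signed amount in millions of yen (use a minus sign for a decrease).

-¥1167.8 million

OMO sale (to banks) ¥409 million: reserves −¥409M, deposits 0.
FX sale ¥722 million: reserves −¥722M, deposits 0.
Government spending ¥283 million: reserves +¥283M, deposits +¥283M.
Asset sale (to non-banks) ¥323 million: reserves −¥323M, deposits −¥323M.
Totals: Δreserves = −¥1171M, Δdeposits = −¥40M.
Δrequired reserves = 8% × −¥40M = −¥3.2M.
Δexcess reserves = Δreserves − Δrequired = −¥1171M − (−¥3.2M) = -¥1167.8 million.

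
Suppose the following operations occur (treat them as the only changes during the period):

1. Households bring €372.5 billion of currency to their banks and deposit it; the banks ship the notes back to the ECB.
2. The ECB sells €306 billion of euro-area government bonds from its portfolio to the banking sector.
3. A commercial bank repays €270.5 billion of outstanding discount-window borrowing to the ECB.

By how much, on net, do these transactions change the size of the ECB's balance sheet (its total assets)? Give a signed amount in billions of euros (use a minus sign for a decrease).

Currency deposit €372.5 billion: only the composition of liabilities changes → 0.
OMO sale (to banks) €306 billion: an ECB asset is shed → −€306B.
Discount-window repayment €270.5 billion: an ECB asset is shed → −€270.5B.
Net: 0 − 306 − 270.5 = -€576.5 billion.

-€576.5 billion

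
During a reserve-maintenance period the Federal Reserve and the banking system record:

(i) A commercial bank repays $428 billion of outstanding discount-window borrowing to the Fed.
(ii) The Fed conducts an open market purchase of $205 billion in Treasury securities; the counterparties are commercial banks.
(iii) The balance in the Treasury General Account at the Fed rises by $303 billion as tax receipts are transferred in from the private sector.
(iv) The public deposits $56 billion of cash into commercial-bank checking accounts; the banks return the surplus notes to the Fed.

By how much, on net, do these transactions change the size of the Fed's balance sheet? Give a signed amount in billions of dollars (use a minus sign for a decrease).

-$223 billion

Fed balance sheet:
  Assets:      Securities +$205B, Loans to banks −$428B
  Liabilities: Bank reserves −$470B, Currency in circulation −$56B, Government deposits +$303B
Change in total Fed assets = -$223 billion.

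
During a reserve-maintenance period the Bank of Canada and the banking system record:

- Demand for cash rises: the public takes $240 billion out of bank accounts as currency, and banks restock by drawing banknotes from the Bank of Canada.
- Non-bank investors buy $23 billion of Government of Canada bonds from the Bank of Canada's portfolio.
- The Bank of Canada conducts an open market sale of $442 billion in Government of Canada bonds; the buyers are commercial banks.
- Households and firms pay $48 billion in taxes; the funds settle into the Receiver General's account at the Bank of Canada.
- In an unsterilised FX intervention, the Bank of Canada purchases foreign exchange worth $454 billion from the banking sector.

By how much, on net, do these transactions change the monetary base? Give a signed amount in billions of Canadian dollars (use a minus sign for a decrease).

Bank of Canada balance sheet:
  Assets:      Securities −$465B, Foreign assets +$454B
  Liabilities: Bank reserves −$299B, Currency in circulation +$240B, Government deposits +$48B
Commercial banking system:
  Assets:      Reserves at CB −$299B, Securities +$442B, Foreign assets −$454B
  Liabilities: Checkable deposits −$311B
Monetary base = currency + reserves: +$240B + (−$299B) = -$59 billion.

-$59 billion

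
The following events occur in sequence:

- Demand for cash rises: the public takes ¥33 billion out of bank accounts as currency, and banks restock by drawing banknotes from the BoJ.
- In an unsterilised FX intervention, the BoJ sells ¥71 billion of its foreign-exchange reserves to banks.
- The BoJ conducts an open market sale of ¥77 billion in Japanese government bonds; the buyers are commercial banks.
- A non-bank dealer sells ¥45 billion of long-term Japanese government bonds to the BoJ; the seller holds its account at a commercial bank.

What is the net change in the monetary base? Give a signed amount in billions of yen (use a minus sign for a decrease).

-¥103 billion

BoJ balance sheet:
  Assets:      Securities −¥32B, Foreign assets −¥71B
  Liabilities: Bank reserves −¥136B, Currency in circulation +¥33B
Commercial banking system:
  Assets:      Reserves at CB −¥136B, Securities +¥77B, Foreign assets +¥71B
  Liabilities: Checkable deposits +¥12B
Monetary base = currency + reserves: +¥33B + (−¥136B) = -¥103 billion.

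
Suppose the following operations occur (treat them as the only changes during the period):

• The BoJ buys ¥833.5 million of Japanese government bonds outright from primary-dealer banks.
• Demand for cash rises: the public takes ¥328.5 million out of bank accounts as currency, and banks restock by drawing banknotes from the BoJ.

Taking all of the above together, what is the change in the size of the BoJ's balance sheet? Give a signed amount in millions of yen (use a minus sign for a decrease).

BoJ balance sheet:
  Assets:      Securities +¥833.5M
  Liabilities: Bank reserves +¥505M, Currency in circulation +¥328.5M
Commercial banking system:
  Assets:      Reserves at CB +¥505M, Securities −¥833.5M
  Liabilities: Checkable deposits −¥328.5M
Change in total BoJ assets = +¥833.5 million.

+¥833.5 million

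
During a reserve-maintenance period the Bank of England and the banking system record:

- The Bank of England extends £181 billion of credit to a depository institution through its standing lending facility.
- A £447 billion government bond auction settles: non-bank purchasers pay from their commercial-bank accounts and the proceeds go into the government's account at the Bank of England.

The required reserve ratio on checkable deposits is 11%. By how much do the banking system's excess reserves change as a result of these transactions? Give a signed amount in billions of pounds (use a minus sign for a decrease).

-£216.83 billion

Discount-window loan £181 billion: reserves +£181B, deposits 0.
Government account inflow £447 billion: reserves −£447B, deposits −£447B.
Totals: Δreserves = −£266B, Δdeposits = −£447B.
Δrequired reserves = 11% × −£447B = −£49.17B.
Δexcess reserves = Δreserves − Δrequired = −£266B − (−£49.17B) = -£216.83 billion.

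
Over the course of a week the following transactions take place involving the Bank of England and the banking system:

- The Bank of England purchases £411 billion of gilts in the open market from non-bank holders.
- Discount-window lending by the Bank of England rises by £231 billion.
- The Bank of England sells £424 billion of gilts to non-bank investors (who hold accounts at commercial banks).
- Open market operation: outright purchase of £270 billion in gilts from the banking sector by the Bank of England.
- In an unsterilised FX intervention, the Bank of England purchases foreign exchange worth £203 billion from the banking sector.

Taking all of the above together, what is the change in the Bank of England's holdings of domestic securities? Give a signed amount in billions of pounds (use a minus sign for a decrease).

+£257 billion

Asset purchase (from non-banks) £411 billion: securities added to the Bank of England's portfolio → +£411B.
Discount-window loan £231 billion: the Bank of England's securities portfolio is untouched → 0.
Asset sale (to non-banks) £424 billion: securities removed from the Bank of England's portfolio → −£424B.
OMO purchase (from banks) £270 billion: securities added to the Bank of England's portfolio → +£270B.
FX purchase £203 billion: the Bank of England's securities portfolio is untouched → 0.
Net: 411 + 0 − 424 + 270 + 0 = +£257 billion.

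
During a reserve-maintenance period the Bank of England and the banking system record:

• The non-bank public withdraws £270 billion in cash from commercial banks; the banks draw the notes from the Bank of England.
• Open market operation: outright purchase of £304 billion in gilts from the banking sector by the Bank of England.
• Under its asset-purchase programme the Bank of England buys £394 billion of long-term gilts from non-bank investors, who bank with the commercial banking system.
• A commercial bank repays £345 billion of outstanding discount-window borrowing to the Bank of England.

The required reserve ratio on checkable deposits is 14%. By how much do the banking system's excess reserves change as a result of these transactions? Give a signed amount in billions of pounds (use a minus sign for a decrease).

Currency withdrawal £270 billion: reserves −£270B, deposits −£270B.
OMO purchase (from banks) £304 billion: reserves +£304B, deposits 0.
Asset purchase (from non-banks) £394 billion: reserves +£394B, deposits +£394B.
Discount-window repayment £345 billion: reserves −£345B, deposits 0.
Totals: Δreserves = +£83B, Δdeposits = +£124B.
Δrequired reserves = 14% × +£124B = +£17.36B.
Δexcess reserves = Δreserves − Δrequired = +£83B − (+£17.36B) = +£65.64 billion.

+£65.64 billion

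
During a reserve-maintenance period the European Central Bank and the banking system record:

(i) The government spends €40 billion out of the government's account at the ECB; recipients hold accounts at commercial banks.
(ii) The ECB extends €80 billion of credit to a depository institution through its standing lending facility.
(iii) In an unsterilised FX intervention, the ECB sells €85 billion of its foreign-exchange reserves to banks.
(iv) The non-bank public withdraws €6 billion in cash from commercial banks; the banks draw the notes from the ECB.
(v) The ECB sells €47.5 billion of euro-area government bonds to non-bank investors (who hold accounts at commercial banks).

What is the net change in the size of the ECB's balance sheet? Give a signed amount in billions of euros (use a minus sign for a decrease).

-€52.5 billion

ECB balance sheet:
  Assets:      Securities −€47.5B, Loans to banks +€80B, Foreign assets −€85B
  Liabilities: Bank reserves −€18.5B, Currency in circulation +€6B, Government deposits −€40B
Change in total ECB assets = -€52.5 billion.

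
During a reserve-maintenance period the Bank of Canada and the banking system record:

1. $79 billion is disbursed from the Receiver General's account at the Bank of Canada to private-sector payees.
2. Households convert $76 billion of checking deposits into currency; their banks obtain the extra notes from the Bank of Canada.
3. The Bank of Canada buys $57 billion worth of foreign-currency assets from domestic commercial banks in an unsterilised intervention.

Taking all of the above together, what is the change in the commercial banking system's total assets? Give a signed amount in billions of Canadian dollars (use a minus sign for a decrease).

Government spending $79 billion: bank balance sheets expand → +$79B.
Currency withdrawal $76 billion: bank balance sheets shrink → −$76B.
FX purchase $57 billion: just an asset swap on bank balance sheets → 0.
Net: 79 − 76 + 0 = +$3 billion.

+$3 billion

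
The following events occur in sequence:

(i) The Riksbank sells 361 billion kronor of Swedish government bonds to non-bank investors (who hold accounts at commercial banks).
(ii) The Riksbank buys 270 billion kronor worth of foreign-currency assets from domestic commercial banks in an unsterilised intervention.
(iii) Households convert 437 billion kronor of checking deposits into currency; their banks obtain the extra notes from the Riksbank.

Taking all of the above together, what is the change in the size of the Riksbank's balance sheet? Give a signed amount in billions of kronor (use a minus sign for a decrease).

Asset sale (to non-banks) 361 billion kronor: a Riksbank asset is shed → −361B.
FX purchase 270 billion kronor: a Riksbank asset is acquired → +270B.
Currency withdrawal 437 billion kronor: only the composition of liabilities changes → 0.
Net: −361 + 270 + 0 = -91 billion.

-91 billion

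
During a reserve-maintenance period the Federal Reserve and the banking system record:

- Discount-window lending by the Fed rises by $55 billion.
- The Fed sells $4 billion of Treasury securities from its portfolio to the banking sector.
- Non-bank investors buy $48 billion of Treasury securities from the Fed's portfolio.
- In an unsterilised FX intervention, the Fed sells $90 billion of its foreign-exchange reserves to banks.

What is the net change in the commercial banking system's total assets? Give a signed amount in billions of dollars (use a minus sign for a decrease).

+$7 billion

Fed balance sheet:
  Assets:      Securities −$52B, Loans to banks +$55B, Foreign assets −$90B
  Liabilities: Bank reserves −$87B
Commercial banking system:
  Assets:      Reserves at CB −$87B, Securities +$4B, Foreign assets +$90B
  Liabilities: Checkable deposits −$48B, Borrowings from CB +$55B
Change in total bank assets = +$7 billion.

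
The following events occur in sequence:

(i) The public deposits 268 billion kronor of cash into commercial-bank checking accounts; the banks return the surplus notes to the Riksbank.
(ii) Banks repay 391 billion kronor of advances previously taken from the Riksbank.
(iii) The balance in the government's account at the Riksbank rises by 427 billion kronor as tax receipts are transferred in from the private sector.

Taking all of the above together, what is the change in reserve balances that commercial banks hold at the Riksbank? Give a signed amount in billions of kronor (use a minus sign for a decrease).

-550 billion

Riksbank balance sheet:
  Assets:      Loans to banks −391B
  Liabilities: Bank reserves −550B, Currency in circulation −268B, Government deposits +427B
So the change in reserve balances that commercial banks hold at the Riksbank is -550 billion.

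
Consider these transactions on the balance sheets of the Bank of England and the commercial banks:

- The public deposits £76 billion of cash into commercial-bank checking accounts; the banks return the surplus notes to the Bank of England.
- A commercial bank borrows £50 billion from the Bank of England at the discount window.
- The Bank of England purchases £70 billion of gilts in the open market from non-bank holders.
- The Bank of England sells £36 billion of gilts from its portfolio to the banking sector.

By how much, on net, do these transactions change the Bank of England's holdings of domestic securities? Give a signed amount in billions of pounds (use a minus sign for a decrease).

Currency deposit £76 billion: the Bank of England's securities portfolio is untouched → 0.
Discount-window loan £50 billion: the Bank of England's securities portfolio is untouched → 0.
Asset purchase (from non-banks) £70 billion: securities added to the Bank of England's portfolio → +£70B.
OMO sale (to banks) £36 billion: securities removed from the Bank of England's portfolio → −£36B.
Net: 0 + 0 + 70 − 36 = +£34 billion.

+£34 billion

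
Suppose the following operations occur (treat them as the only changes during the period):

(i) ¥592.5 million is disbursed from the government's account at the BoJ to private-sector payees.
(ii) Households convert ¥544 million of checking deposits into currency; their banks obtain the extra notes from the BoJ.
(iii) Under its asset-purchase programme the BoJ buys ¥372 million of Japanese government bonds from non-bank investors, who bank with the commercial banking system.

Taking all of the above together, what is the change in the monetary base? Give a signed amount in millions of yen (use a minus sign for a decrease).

Government spending ¥592.5 million: a non-base liability converts back to reserves → +¥592.5M.
Currency withdrawal ¥544 million: just a shift between currency and reserves — both are base money → 0.
Asset purchase (from non-banks) ¥372 million: BoJ balance sheet expands → +¥372M.
Net: 592.5 + 0 + 372 = +¥964.5 million.

+¥964.5 million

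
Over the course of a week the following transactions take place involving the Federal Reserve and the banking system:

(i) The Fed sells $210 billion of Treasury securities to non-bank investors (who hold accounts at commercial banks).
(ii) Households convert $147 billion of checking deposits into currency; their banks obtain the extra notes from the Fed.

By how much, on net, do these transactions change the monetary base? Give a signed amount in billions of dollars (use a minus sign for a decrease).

Asset sale (to non-banks) $210 billion: Fed balance sheet contracts → −$210B.
Currency withdrawal $147 billion: just a shift between currency and reserves — both are base money → 0.
Net: −210 + 0 = -$210 billion.

-$210 billion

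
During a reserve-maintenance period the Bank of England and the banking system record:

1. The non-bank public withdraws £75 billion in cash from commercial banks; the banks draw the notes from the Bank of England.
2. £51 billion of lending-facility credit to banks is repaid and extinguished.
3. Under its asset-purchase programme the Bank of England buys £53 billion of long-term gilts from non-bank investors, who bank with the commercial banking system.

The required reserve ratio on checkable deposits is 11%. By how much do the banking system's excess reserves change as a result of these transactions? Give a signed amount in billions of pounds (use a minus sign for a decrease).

Currency withdrawal £75 billion: reserves −£75B, deposits −£75B.
Discount-window repayment £51 billion: reserves −£51B, deposits 0.
Asset purchase (from non-banks) £53 billion: reserves +£53B, deposits +£53B.
Totals: Δreserves = −£73B, Δdeposits = −£22B.
Δrequired reserves = 11% × −£22B = −£2.42B.
Δexcess reserves = Δreserves − Δrequired = −£73B − (−£2.42B) = -£70.58 billion.

-£70.58 billion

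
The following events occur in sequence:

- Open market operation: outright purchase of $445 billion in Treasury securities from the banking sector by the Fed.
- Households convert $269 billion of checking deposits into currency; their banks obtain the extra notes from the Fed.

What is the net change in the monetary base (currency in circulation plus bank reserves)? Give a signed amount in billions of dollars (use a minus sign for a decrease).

+$445 billion

OMO purchase (from banks) $445 billion: Fed balance sheet expands → +$445B.
Currency withdrawal $269 billion: just a shift between currency and reserves — both are base money → 0.
Net: 445 + 0 = +$445 billion.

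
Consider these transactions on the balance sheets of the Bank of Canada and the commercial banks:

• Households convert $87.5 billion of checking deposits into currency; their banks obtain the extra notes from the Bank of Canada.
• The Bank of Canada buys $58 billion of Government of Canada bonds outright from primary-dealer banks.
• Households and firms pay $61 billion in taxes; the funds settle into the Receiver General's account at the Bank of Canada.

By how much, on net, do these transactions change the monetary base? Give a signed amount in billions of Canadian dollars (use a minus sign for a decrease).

-$3 billion

Bank of Canada balance sheet:
  Assets:      Securities +$58B
  Liabilities: Bank reserves −$90.5B, Currency in circulation +$87.5B, Government deposits +$61B
Commercial banking system:
  Assets:      Reserves at CB −$90.5B, Securities −$58B
  Liabilities: Checkable deposits −$148.5B
Monetary base = currency + reserves: +$87.5B + (−$90.5B) = -$3 billion.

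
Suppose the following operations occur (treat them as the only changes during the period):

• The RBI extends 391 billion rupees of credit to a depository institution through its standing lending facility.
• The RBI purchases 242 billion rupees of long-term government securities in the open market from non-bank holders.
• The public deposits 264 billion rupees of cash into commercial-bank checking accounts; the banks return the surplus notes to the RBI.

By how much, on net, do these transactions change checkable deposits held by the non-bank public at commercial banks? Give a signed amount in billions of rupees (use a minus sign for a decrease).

+506 billion

Discount-window loan 391 billion rupees: the counterparty is a bank, so public deposits are unchanged → 0.
Asset purchase (from non-banks) 242 billion rupees: non-bank counterparties' bank balances rise → +242B.
Currency deposit 264 billion rupees: non-bank counterparties' bank balances rise → +264B.
Net: 0 + 242 + 264 = +506 billion.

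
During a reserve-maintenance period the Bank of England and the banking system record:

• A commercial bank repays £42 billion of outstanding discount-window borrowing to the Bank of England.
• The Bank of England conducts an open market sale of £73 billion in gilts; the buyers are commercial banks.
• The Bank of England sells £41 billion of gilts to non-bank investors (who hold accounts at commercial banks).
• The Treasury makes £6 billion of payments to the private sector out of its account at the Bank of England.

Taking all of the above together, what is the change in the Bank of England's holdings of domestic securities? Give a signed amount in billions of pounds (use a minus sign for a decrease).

-£114 billion

Bank of England balance sheet:
  Assets:      Securities −£114B, Loans to banks −£42B
  Liabilities: Bank reserves −£150B, Government deposits −£6B
So the change in the Bank of England's holdings of domestic securities is -£114 billion.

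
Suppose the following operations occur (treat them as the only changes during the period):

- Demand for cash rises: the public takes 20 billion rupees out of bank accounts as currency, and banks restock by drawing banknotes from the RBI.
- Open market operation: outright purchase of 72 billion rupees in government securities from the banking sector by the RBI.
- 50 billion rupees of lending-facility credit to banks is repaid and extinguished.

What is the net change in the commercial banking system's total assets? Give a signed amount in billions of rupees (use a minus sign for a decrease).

RBI balance sheet:
  Assets:      Securities +72B, Loans to banks −50B
  Liabilities: Bank reserves +2B, Currency in circulation +20B
Commercial banking system:
  Assets:      Reserves at CB +2B, Securities −72B
  Liabilities: Checkable deposits −20B, Borrowings from CB −50B
Change in total bank assets = -70 billion.

-70 billion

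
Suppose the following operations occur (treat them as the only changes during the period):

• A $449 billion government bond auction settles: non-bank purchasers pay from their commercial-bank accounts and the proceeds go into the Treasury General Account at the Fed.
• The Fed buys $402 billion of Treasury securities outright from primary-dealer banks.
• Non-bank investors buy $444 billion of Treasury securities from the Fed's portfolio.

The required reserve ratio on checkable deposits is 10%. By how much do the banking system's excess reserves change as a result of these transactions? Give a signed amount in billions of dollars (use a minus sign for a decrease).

Government account inflow $449 billion: reserves −$449B, deposits −$449B.
OMO purchase (from banks) $402 billion: reserves +$402B, deposits 0.
Asset sale (to non-banks) $444 billion: reserves −$444B, deposits −$444B.
Totals: Δreserves = −$491B, Δdeposits = −$893B.
Δrequired reserves = 10% × −$893B = −$89.3B.
Δexcess reserves = Δreserves − Δrequired = −$491B − (−$89.3B) = -$401.7 billion.

-$401.7 billion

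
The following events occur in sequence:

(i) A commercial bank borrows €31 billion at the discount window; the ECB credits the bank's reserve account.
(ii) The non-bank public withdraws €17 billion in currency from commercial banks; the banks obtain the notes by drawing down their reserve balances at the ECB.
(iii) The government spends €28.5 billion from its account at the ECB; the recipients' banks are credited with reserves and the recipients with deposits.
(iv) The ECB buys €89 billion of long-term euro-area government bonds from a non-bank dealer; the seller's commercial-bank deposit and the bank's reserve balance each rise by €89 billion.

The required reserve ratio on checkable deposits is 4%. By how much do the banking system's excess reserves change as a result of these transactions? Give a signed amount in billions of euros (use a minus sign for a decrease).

+€127.48 billion

Discount-window loan €31 billion: reserves +€31B, deposits 0.
Currency withdrawal €17 billion: reserves −€17B, deposits −€17B.
Government spending €28.5 billion: reserves +€28.5B, deposits +€28.5B.
Asset purchase (from non-banks) €89 billion: reserves +€89B, deposits +€89B.
Totals: Δreserves = +€131.5B, Δdeposits = +€100.5B.
Δrequired reserves = 4% × +€100.5B = +€4.02B.
Δexcess reserves = Δreserves − Δrequired = +€131.5B − (+€4.02B) = +€127.48 billion.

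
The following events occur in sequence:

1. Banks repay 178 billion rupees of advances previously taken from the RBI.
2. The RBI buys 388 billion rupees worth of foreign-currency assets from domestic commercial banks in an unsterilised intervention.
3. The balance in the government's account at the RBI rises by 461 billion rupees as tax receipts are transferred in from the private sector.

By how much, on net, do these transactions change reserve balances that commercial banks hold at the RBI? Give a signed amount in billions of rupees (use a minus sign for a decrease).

-251 billion

Discount-window repayment 178 billion rupees: repayment is debited from reserves → −178B.
FX purchase 388 billion rupees: the RBI pays by crediting reserve accounts → +388B.
Government account inflow 461 billion rupees: funds move from bank reserves into the government account → −461B.
Net: −178 + 388 − 461 = -251 billion.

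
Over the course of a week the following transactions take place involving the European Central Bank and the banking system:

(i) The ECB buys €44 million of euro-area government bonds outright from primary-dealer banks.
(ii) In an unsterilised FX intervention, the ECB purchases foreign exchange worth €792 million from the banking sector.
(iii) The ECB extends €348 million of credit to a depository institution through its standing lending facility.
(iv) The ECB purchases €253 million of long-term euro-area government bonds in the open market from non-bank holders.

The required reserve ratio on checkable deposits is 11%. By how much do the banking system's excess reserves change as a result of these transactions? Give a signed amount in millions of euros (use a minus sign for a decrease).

+€1409.17 million

OMO purchase (from banks) €44 million: reserves +€44M, deposits 0.
FX purchase €792 million: reserves +€792M, deposits 0.
Discount-window loan €348 million: reserves +€348M, deposits 0.
Asset purchase (from non-banks) €253 million: reserves +€253M, deposits +€253M.
Totals: Δreserves = +€1437M, Δdeposits = +€253M.
Δrequired reserves = 11% × +€253M = +€27.83M.
Δexcess reserves = Δreserves − Δrequired = +€1437M − (+€27.83M) = +€1409.17 million.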